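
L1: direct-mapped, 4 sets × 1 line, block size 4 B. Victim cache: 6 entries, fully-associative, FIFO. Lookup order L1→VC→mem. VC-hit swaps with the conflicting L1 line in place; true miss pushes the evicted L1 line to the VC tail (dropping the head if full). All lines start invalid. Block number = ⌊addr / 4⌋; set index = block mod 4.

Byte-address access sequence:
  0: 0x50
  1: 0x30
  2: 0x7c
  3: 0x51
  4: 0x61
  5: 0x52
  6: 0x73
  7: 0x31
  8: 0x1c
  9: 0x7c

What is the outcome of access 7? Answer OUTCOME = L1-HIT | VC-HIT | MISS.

  [0] addr=0x50 blk=20 s=0: MISS | VC []
  [1] addr=0x30 blk=12 s=0: MISS | VC [20]
  [2] addr=0x7c blk=31 s=3: MISS | VC [20]
  [3] addr=0x51 blk=20 s=0: VC-HIT | VC [12]
  [4] addr=0x61 blk=24 s=0: MISS | VC [12, 20]
  [5] addr=0x52 blk=20 s=0: VC-HIT | VC [12, 24]
  [6] addr=0x73 blk=28 s=0: MISS | VC [12, 24, 20]
  [7] addr=0x31 blk=12 s=0: VC-HIT | VC [28, 24, 20]
  [8] addr=0x1c blk=7 s=3: MISS | VC [28, 24, 20, 31]
  [9] addr=0x7c blk=31 s=3: VC-HIT | VC [28, 24, 20, 7]

OUTCOME = VC-HIT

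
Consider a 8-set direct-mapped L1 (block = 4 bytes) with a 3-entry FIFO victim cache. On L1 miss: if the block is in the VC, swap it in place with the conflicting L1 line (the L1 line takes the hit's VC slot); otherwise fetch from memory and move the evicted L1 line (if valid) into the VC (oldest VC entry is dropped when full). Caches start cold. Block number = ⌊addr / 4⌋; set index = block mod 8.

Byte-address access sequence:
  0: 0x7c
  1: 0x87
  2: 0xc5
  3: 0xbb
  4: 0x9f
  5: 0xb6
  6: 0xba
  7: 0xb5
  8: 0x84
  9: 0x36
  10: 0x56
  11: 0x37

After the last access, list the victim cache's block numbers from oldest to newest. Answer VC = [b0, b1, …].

  [0] addr=0x7c blk=31 s=7: MISS | VC []
  [1] addr=0x87 blk=33 s=1: MISS | VC []
  [2] addr=0xc5 blk=49 s=1: MISS | VC [33]
  [3] addr=0xbb blk=46 s=6: MISS | VC [33]
  [4] addr=0x9f blk=39 s=7: MISS | VC [33, 31]
  [5] addr=0xb6 blk=45 s=5: MISS | VC [33, 31]
  [6] addr=0xba blk=46 s=6: L1-HIT | VC [33, 31]
  [7] addr=0xb5 blk=45 s=5: L1-HIT | VC [33, 31]
  [8] addr=0x84 blk=33 s=1: VC-HIT | VC [49, 31]
  [9] addr=0x36 blk=13 s=5: MISS | VC [49, 31, 45]
  [10] addr=0x56 blk=21 s=5: MISS | VC [31, 45, 13]
  [11] addr=0x37 blk=13 s=5: VC-HIT | VC [31, 45, 21]

VC = [31, 45, 21]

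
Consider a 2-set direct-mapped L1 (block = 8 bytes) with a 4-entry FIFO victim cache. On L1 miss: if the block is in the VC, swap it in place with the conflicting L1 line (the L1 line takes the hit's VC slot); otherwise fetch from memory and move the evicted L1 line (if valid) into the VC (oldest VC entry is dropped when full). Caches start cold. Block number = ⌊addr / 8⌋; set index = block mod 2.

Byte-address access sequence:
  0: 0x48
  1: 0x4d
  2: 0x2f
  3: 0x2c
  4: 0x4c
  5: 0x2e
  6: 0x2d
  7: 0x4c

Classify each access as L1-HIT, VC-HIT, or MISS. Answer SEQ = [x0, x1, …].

#0 0x48→b9/s1 MISS; vc=[]
#1 0x4d→b9/s1 L1-HIT; vc=[]
#2 0x2f→b5/s1 MISS; vc=[9]
#3 0x2c→b5/s1 L1-HIT; vc=[9]
#4 0x4c→b9/s1 VC-HIT; vc=[5]
#5 0x2e→b5/s1 VC-HIT; vc=[9]
#6 0x2d→b5/s1 L1-HIT; vc=[9]
#7 0x4c→b9/s1 VC-HIT; vc=[5]

SEQ = [MISS, L1-HIT, MISS, L1-HIT, VC-HIT, VC-HIT, L1-HIT, VC-HIT]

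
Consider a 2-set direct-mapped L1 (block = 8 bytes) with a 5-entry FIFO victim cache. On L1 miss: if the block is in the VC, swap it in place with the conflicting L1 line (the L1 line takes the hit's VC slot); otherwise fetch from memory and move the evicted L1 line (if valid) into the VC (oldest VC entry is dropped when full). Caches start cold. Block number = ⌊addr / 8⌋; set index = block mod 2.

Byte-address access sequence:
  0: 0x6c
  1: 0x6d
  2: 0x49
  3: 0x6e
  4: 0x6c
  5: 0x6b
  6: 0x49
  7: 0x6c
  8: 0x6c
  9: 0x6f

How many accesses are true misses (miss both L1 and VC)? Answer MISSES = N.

MISSES = 2

0: 0x6c (blk 13, set 1) → MISS  vc=[]
1: 0x6d (blk 13, set 1) → L1-HIT  vc=[]
2: 0x49 (blk 9, set 1) → MISS  vc=[13]
3: 0x6e (blk 13, set 1) → VC-HIT  vc=[9]
4: 0x6c (blk 13, set 1) → L1-HIT  vc=[9]
5: 0x6b (blk 13, set 1) → L1-HIT  vc=[9]
6: 0x49 (blk 9, set 1) → VC-HIT  vc=[13]
7: 0x6c (blk 13, set 1) → VC-HIT  vc=[9]
8: 0x6c (blk 13, set 1) → L1-HIT  vc=[9]
9: 0x6f (blk 13, set 1) → L1-HIT  vc=[9]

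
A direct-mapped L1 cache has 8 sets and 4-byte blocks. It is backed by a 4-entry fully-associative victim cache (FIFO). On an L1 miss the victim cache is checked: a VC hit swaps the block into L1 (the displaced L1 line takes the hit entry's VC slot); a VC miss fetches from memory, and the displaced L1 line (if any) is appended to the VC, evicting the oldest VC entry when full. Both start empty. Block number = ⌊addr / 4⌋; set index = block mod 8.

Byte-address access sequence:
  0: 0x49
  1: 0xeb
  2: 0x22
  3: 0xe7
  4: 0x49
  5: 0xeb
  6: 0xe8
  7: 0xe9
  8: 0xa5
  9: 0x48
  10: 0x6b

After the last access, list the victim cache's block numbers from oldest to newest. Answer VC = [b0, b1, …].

VC = [58, 57, 18]

#0 0x49→b18/s2 MISS; vc=[]
#1 0xeb→b58/s2 MISS; vc=[18]
#2 0x22→b8/s0 MISS; vc=[18]
#3 0xe7→b57/s1 MISS; vc=[18]
#4 0x49→b18/s2 VC-HIT; vc=[58]
#5 0xeb→b58/s2 VC-HIT; vc=[18]
#6 0xe8→b58/s2 L1-HIT; vc=[18]
#7 0xe9→b58/s2 L1-HIT; vc=[18]
#8 0xa5→b41/s1 MISS; vc=[18,57]
#9 0x48→b18/s2 VC-HIT; vc=[58,57]
#10 0x6b→b26/s2 MISS; vc=[58,57,18]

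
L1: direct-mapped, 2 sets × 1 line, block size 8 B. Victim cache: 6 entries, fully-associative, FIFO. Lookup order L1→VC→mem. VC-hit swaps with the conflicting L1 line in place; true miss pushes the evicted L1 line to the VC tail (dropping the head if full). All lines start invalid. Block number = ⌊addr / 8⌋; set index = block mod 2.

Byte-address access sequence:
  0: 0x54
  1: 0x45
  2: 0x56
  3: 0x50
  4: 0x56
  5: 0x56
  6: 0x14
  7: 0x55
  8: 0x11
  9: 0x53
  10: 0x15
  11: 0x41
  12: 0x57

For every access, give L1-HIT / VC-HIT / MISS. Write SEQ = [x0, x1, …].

SEQ = [MISS, MISS, VC-HIT, L1-HIT, L1-HIT, L1-HIT, MISS, VC-HIT, VC-HIT, VC-HIT, VC-HIT, VC-HIT, VC-HIT]

  [0] addr=0x54 blk=10 s=0: MISS | VC []
  [1] addr=0x45 blk=8 s=0: MISS | VC [10]
  [2] addr=0x56 blk=10 s=0: VC-HIT | VC [8]
  [3] addr=0x50 blk=10 s=0: L1-HIT | VC [8]
  [4] addr=0x56 blk=10 s=0: L1-HIT | VC [8]
  [5] addr=0x56 blk=10 s=0: L1-HIT | VC [8]
  [6] addr=0x14 blk=2 s=0: MISS | VC [8, 10]
  [7] addr=0x55 blk=10 s=0: VC-HIT | VC [8, 2]
  [8] addr=0x11 blk=2 s=0: VC-HIT | VC [8, 10]
  [9] addr=0x53 blk=10 s=0: VC-HIT | VC [8, 2]
  [10] addr=0x15 blk=2 s=0: VC-HIT | VC [8, 10]
  [11] addr=0x41 blk=8 s=0: VC-HIT | VC [2, 10]
  [12] addr=0x57 blk=10 s=0: VC-HIT | VC [2, 8]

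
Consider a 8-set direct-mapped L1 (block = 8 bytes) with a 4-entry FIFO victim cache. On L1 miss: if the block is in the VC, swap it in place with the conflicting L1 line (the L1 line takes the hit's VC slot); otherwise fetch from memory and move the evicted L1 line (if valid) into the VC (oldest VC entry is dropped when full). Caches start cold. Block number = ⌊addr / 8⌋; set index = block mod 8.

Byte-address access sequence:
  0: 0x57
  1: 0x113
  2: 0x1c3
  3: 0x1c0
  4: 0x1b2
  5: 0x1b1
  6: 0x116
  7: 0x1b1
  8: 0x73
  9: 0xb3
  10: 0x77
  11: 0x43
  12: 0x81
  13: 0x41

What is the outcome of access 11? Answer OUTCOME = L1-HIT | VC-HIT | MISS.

OUTCOME = MISS

0: 0x57 (blk 10, set 2) → MISS  vc=[]
1: 0x113 (blk 34, set 2) → MISS  vc=[10]
2: 0x1c3 (blk 56, set 0) → MISS  vc=[10]
3: 0x1c0 (blk 56, set 0) → L1-HIT  vc=[10]
4: 0x1b2 (blk 54, set 6) → MISS  vc=[10]
5: 0x1b1 (blk 54, set 6) → L1-HIT  vc=[10]
6: 0x116 (blk 34, set 2) → L1-HIT  vc=[10]
7: 0x1b1 (blk 54, set 6) → L1-HIT  vc=[10]
8: 0x73 (blk 14, set 6) → MISS  vc=[10, 54]
9: 0xb3 (blk 22, set 6) → MISS  vc=[10, 54, 14]
10: 0x77 (blk 14, set 6) → VC-HIT  vc=[10, 54, 22]
11: 0x43 (blk 8, set 0) → MISS  vc=[10, 54, 22, 56]
12: 0x81 (blk 16, set 0) → MISS  vc=[54, 22, 56, 8]
13: 0x41 (blk 8, set 0) → VC-HIT  vc=[54, 22, 56, 16]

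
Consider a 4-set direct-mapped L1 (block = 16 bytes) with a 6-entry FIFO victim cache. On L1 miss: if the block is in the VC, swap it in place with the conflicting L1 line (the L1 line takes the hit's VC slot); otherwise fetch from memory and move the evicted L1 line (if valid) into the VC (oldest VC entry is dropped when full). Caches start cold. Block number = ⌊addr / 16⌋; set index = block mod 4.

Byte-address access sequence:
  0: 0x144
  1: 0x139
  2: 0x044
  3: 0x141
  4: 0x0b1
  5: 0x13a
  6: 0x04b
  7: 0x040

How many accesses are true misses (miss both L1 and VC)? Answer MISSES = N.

0: 0x144 (blk 20, set 0) → MISS  vc=[]
1: 0x139 (blk 19, set 3) → MISS  vc=[]
2: 0x44 (blk 4, set 0) → MISS  vc=[20]
3: 0x141 (blk 20, set 0) → VC-HIT  vc=[4]
4: 0xb1 (blk 11, set 3) → MISS  vc=[4, 19]
5: 0x13a (blk 19, set 3) → VC-HIT  vc=[4, 11]
6: 0x4b (blk 4, set 0) → VC-HIT  vc=[20, 11]
7: 0x40 (blk 4, set 0) → L1-HIT  vc=[20, 11]

MISSES = 4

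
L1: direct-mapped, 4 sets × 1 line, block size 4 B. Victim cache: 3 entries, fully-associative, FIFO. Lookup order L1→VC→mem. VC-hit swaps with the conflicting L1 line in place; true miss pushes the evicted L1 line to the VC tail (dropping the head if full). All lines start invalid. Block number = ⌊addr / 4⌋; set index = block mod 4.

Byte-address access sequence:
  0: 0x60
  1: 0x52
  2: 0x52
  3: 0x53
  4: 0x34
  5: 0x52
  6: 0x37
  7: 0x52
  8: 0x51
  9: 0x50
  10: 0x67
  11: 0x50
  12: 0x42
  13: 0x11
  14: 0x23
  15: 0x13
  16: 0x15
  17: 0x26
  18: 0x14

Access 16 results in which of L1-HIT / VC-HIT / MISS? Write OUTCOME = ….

OUTCOME = MISS

  [0] addr=0x60 blk=24 s=0: MISS | VC []
  [1] addr=0x52 blk=20 s=0: MISS | VC [24]
  [2] addr=0x52 blk=20 s=0: L1-HIT | VC [24]
  [3] addr=0x53 blk=20 s=0: L1-HIT | VC [24]
  [4] addr=0x34 blk=13 s=1: MISS | VC [24]
  [5] addr=0x52 blk=20 s=0: L1-HIT | VC [24]
  [6] addr=0x37 blk=13 s=1: L1-HIT | VC [24]
  [7] addr=0x52 blk=20 s=0: L1-HIT | VC [24]
  [8] addr=0x51 blk=20 s=0: L1-HIT | VC [24]
  [9] addr=0x50 blk=20 s=0: L1-HIT | VC [24]
  [10] addr=0x67 blk=25 s=1: MISS | VC [24, 13]
  [11] addr=0x50 blk=20 s=0: L1-HIT | VC [24, 13]
  [12] addr=0x42 blk=16 s=0: MISS | VC [24, 13, 20]
  [13] addr=0x11 blk=4 s=0: MISS | VC [13, 20, 16]
  [14] addr=0x23 blk=8 s=0: MISS | VC [20, 16, 4]
  [15] addr=0x13 blk=4 s=0: VC-HIT | VC [20, 16, 8]
  [16] addr=0x15 blk=5 s=1: MISS | VC [16, 8, 25]
  [17] addr=0x26 blk=9 s=1: MISS | VC [8, 25, 5]
  [18] addr=0x14 blk=5 s=1: VC-HIT | VC [8, 25, 9]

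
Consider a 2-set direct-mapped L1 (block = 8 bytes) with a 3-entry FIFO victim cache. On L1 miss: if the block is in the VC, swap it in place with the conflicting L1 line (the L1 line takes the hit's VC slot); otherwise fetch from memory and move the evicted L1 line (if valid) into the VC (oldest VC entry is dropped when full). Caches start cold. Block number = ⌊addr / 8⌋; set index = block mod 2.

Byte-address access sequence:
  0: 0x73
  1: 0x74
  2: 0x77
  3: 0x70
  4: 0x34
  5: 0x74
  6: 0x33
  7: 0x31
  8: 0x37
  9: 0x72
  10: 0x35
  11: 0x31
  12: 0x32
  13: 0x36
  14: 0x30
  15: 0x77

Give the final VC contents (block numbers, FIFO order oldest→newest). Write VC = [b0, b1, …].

VC = [6]

#0 0x73→b14/s0 MISS; vc=[]
#1 0x74→b14/s0 L1-HIT; vc=[]
#2 0x77→b14/s0 L1-HIT; vc=[]
#3 0x70→b14/s0 L1-HIT; vc=[]
#4 0x34→b6/s0 MISS; vc=[14]
#5 0x74→b14/s0 VC-HIT; vc=[6]
#6 0x33→b6/s0 VC-HIT; vc=[14]
#7 0x31→b6/s0 L1-HIT; vc=[14]
#8 0x37→b6/s0 L1-HIT; vc=[14]
#9 0x72→b14/s0 VC-HIT; vc=[6]
#10 0x35→b6/s0 VC-HIT; vc=[14]
#11 0x31→b6/s0 L1-HIT; vc=[14]
#12 0x32→b6/s0 L1-HIT; vc=[14]
#13 0x36→b6/s0 L1-HIT; vc=[14]
#14 0x30→b6/s0 L1-HIT; vc=[14]
#15 0x77→b14/s0 VC-HIT; vc=[6]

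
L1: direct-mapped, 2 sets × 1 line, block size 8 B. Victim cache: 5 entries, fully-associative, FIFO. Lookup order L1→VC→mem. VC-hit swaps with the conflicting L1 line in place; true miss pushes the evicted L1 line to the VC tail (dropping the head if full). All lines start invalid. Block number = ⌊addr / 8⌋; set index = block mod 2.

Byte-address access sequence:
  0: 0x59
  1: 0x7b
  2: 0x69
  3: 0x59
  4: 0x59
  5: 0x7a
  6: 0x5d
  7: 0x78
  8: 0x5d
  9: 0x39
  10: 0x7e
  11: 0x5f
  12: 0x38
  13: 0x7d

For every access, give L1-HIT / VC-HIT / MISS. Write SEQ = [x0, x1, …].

SEQ = [MISS, MISS, MISS, VC-HIT, L1-HIT, VC-HIT, VC-HIT, VC-HIT, VC-HIT, MISS, VC-HIT, VC-HIT, VC-HIT, VC-HIT]

  [0] addr=0x59 blk=11 s=1: MISS | VC []
  [1] addr=0x7b blk=15 s=1: MISS | VC [11]
  [2] addr=0x69 blk=13 s=1: MISS | VC [11, 15]
  [3] addr=0x59 blk=11 s=1: VC-HIT | VC [13, 15]
  [4] addr=0x59 blk=11 s=1: L1-HIT | VC [13, 15]
  [5] addr=0x7a blk=15 s=1: VC-HIT | VC [13, 11]
  [6] addr=0x5d blk=11 s=1: VC-HIT | VC [13, 15]
  [7] addr=0x78 blk=15 s=1: VC-HIT | VC [13, 11]
  [8] addr=0x5d blk=11 s=1: VC-HIT | VC [13, 15]
  [9] addr=0x39 blk=7 s=1: MISS | VC [13, 15, 11]
  [10] addr=0x7e blk=15 s=1: VC-HIT | VC [13, 7, 11]
  [11] addr=0x5f blk=11 s=1: VC-HIT | VC [13, 7, 15]
  [12] addr=0x38 blk=7 s=1: VC-HIT | VC [13, 11, 15]
  [13] addr=0x7d blk=15 s=1: VC-HIT | VC [13, 11, 7]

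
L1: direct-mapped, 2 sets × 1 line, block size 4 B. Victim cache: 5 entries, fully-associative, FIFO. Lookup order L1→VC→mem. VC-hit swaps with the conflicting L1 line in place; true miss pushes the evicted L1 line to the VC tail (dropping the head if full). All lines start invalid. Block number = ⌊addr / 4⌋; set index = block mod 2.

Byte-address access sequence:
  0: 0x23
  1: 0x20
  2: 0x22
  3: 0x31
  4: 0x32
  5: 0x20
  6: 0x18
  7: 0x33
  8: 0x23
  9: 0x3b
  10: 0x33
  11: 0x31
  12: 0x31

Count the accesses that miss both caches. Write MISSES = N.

MISSES = 4

  [0] addr=0x23 blk=8 s=0: MISS | VC []
  [1] addr=0x20 blk=8 s=0: L1-HIT | VC []
  [2] addr=0x22 blk=8 s=0: L1-HIT | VC []
  [3] addr=0x31 blk=12 s=0: MISS | VC [8]
  [4] addr=0x32 blk=12 s=0: L1-HIT | VC [8]
  [5] addr=0x20 blk=8 s=0: VC-HIT | VC [12]
  [6] addr=0x18 blk=6 s=0: MISS | VC [12, 8]
  [7] addr=0x33 blk=12 s=0: VC-HIT | VC [6, 8]
  [8] addr=0x23 blk=8 s=0: VC-HIT | VC [6, 12]
  [9] addr=0x3b blk=14 s=0: MISS | VC [6, 12, 8]
  [10] addr=0x33 blk=12 s=0: VC-HIT | VC [6, 14, 8]
  [11] addr=0x31 blk=12 s=0: L1-HIT | VC [6, 14, 8]
  [12] addr=0x31 blk=12 s=0: L1-HIT | VC [6, 14, 8]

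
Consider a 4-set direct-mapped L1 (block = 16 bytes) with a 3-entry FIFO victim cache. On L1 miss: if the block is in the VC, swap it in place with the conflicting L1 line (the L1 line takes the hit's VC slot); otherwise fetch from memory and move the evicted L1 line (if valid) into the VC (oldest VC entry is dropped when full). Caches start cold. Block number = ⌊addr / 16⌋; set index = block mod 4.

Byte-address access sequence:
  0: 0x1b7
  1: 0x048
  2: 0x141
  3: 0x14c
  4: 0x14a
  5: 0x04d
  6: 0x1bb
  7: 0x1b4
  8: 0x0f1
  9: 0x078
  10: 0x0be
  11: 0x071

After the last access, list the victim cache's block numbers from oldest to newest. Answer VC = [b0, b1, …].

  [0] addr=0x1b7 blk=27 s=3: MISS | VC []
  [1] addr=0x48 blk=4 s=0: MISS | VC []
  [2] addr=0x141 blk=20 s=0: MISS | VC [4]
  [3] addr=0x14c blk=20 s=0: L1-HIT | VC [4]
  [4] addr=0x14a blk=20 s=0: L1-HIT | VC [4]
  [5] addr=0x4d blk=4 s=0: VC-HIT | VC [20]
  [6] addr=0x1bb blk=27 s=3: L1-HIT | VC [20]
  [7] addr=0x1b4 blk=27 s=3: L1-HIT | VC [20]
  [8] addr=0xf1 blk=15 s=3: MISS | VC [20, 27]
  [9] addr=0x78 blk=7 s=3: MISS | VC [20, 27, 15]
  [10] addr=0xbe blk=11 s=3: MISS | VC [27, 15, 7]
  [11] addr=0x71 blk=7 s=3: VC-HIT | VC [27, 15, 11]

VC = [27, 15, 11]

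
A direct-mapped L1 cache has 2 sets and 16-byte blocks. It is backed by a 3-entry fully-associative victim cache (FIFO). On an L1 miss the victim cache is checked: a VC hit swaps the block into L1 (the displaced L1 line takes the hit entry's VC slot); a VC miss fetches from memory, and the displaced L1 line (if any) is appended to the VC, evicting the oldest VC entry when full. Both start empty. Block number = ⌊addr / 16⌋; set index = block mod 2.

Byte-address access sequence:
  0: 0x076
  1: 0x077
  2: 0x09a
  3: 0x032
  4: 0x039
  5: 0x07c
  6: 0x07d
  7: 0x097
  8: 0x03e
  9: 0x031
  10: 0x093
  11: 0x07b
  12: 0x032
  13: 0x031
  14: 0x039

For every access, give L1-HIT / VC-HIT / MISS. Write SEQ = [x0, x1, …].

SEQ = [MISS, L1-HIT, MISS, MISS, L1-HIT, VC-HIT, L1-HIT, VC-HIT, VC-HIT, L1-HIT, VC-HIT, VC-HIT, VC-HIT, L1-HIT, L1-HIT]

#0 0x76→b7/s1 MISS; vc=[]
#1 0x77→b7/s1 L1-HIT; vc=[]
#2 0x9a→b9/s1 MISS; vc=[7]
#3 0x32→b3/s1 MISS; vc=[7,9]
#4 0x39→b3/s1 L1-HIT; vc=[7,9]
#5 0x7c→b7/s1 VC-HIT; vc=[3,9]
#6 0x7d→b7/s1 L1-HIT; vc=[3,9]
#7 0x97→b9/s1 VC-HIT; vc=[3,7]
#8 0x3e→b3/s1 VC-HIT; vc=[9,7]
#9 0x31→b3/s1 L1-HIT; vc=[9,7]
#10 0x93→b9/s1 VC-HIT; vc=[3,7]
#11 0x7b→b7/s1 VC-HIT; vc=[3,9]
#12 0x32→b3/s1 VC-HIT; vc=[7,9]
#13 0x31→b3/s1 L1-HIT; vc=[7,9]
#14 0x39→b3/s1 L1-HIT; vc=[7,9]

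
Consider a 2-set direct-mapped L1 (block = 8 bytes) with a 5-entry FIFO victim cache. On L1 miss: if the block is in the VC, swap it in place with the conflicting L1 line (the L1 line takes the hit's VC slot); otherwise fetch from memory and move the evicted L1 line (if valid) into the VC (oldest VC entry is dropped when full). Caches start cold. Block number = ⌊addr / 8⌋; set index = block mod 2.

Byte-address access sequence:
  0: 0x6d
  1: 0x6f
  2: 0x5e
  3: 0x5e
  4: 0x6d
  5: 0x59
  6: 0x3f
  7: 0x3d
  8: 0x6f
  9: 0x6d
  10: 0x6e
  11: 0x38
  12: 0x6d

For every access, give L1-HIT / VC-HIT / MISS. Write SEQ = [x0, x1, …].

SEQ = [MISS, L1-HIT, MISS, L1-HIT, VC-HIT, VC-HIT, MISS, L1-HIT, VC-HIT, L1-HIT, L1-HIT, VC-HIT, VC-HIT]

0: 0x6d (blk 13, set 1) → MISS  vc=[]
1: 0x6f (blk 13, set 1) → L1-HIT  vc=[]
2: 0x5e (blk 11, set 1) → MISS  vc=[13]
3: 0x5e (blk 11, set 1) → L1-HIT  vc=[13]
4: 0x6d (blk 13, set 1) → VC-HIT  vc=[11]
5: 0x59 (blk 11, set 1) → VC-HIT  vc=[13]
6: 0x3f (blk 7, set 1) → MISS  vc=[13, 11]
7: 0x3d (blk 7, set 1) → L1-HIT  vc=[13, 11]
8: 0x6f (blk 13, set 1) → VC-HIT  vc=[7, 11]
9: 0x6d (blk 13, set 1) → L1-HIT  vc=[7, 11]
10: 0x6e (blk 13, set 1) → L1-HIT  vc=[7, 11]
11: 0x38 (blk 7, set 1) → VC-HIT  vc=[13, 11]
12: 0x6d (blk 13, set 1) → VC-HIT  vc=[7, 11]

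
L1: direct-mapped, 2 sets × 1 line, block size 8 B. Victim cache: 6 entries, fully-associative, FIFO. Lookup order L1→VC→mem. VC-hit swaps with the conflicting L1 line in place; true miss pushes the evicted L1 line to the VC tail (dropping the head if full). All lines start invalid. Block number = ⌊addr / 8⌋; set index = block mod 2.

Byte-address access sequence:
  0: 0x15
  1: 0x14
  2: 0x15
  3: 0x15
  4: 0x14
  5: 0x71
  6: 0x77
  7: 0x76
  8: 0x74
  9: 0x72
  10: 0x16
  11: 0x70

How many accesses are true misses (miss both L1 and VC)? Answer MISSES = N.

MISSES = 2

  [0] addr=0x15 blk=2 s=0: MISS | VC []
  [1] addr=0x14 blk=2 s=0: L1-HIT | VC []
  [2] addr=0x15 blk=2 s=0: L1-HIT | VC []
  [3] addr=0x15 blk=2 s=0: L1-HIT | VC []
  [4] addr=0x14 blk=2 s=0: L1-HIT | VC []
  [5] addr=0x71 blk=14 s=0: MISS | VC [2]
  [6] addr=0x77 blk=14 s=0: L1-HIT | VC [2]
  [7] addr=0x76 blk=14 s=0: L1-HIT | VC [2]
  [8] addr=0x74 blk=14 s=0: L1-HIT | VC [2]
  [9] addr=0x72 blk=14 s=0: L1-HIT | VC [2]
  [10] addr=0x16 blk=2 s=0: VC-HIT | VC [14]
  [11] addr=0x70 blk=14 s=0: VC-HIT | VC [2]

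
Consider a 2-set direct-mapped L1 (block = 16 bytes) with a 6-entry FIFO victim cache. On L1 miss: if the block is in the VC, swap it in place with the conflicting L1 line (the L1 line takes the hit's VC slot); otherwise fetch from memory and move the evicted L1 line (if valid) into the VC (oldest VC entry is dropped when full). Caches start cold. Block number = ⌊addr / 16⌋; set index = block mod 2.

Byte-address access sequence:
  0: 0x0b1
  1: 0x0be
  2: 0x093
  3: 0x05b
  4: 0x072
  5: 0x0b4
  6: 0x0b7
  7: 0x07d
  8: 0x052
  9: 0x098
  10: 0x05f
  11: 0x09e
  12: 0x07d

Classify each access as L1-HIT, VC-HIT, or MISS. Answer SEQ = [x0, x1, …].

#0 0xb1→b11/s1 MISS; vc=[]
#1 0xbe→b11/s1 L1-HIT; vc=[]
#2 0x93→b9/s1 MISS; vc=[11]
#3 0x5b→b5/s1 MISS; vc=[11,9]
#4 0x72→b7/s1 MISS; vc=[11,9,5]
#5 0xb4→b11/s1 VC-HIT; vc=[7,9,5]
#6 0xb7→b11/s1 L1-HIT; vc=[7,9,5]
#7 0x7d→b7/s1 VC-HIT; vc=[11,9,5]
#8 0x52→b5/s1 VC-HIT; vc=[11,9,7]
#9 0x98→b9/s1 VC-HIT; vc=[11,5,7]
#10 0x5f→b5/s1 VC-HIT; vc=[11,9,7]
#11 0x9e→b9/s1 VC-HIT; vc=[11,5,7]
#12 0x7d→b7/s1 VC-HIT; vc=[11,5,9]

SEQ = [MISS, L1-HIT, MISS, MISS, MISS, VC-HIT, L1-HIT, VC-HIT, VC-HIT, VC-HIT, VC-HIT, VC-HIT, VC-HIT]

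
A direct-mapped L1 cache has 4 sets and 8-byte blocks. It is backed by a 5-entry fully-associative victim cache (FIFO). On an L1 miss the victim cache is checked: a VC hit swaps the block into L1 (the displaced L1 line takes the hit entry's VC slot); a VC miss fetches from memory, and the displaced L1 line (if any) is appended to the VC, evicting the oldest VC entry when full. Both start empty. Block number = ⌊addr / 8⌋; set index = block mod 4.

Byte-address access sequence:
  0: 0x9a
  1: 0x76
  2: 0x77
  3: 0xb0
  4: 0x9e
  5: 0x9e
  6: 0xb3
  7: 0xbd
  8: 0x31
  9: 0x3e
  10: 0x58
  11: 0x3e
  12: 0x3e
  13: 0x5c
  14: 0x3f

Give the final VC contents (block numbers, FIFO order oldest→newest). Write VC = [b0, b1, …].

VC = [14, 19, 22, 23, 11]

#0 0x9a→b19/s3 MISS; vc=[]
#1 0x76→b14/s2 MISS; vc=[]
#2 0x77→b14/s2 L1-HIT; vc=[]
#3 0xb0→b22/s2 MISS; vc=[14]
#4 0x9e→b19/s3 L1-HIT; vc=[14]
#5 0x9e→b19/s3 L1-HIT; vc=[14]
#6 0xb3→b22/s2 L1-HIT; vc=[14]
#7 0xbd→b23/s3 MISS; vc=[14,19]
#8 0x31→b6/s2 MISS; vc=[14,19,22]
#9 0x3e→b7/s3 MISS; vc=[14,19,22,23]
#10 0x58→b11/s3 MISS; vc=[14,19,22,23,7]
#11 0x3e→b7/s3 VC-HIT; vc=[14,19,22,23,11]
#12 0x3e→b7/s3 L1-HIT; vc=[14,19,22,23,11]
#13 0x5c→b11/s3 VC-HIT; vc=[14,19,22,23,7]
#14 0x3f→b7/s3 VC-HIT; vc=[14,19,22,23,11]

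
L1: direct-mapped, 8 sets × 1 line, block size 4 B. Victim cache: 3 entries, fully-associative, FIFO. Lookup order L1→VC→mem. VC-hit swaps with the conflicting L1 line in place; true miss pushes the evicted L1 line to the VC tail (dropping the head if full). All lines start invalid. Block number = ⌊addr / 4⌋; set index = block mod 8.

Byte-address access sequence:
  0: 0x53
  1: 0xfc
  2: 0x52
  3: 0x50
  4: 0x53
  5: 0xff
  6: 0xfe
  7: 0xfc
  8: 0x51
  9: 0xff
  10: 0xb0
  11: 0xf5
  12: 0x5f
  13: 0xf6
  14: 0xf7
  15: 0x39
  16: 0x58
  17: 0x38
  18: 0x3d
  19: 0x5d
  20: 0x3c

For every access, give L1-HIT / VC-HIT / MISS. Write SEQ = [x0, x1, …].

SEQ = [MISS, MISS, L1-HIT, L1-HIT, L1-HIT, L1-HIT, L1-HIT, L1-HIT, L1-HIT, L1-HIT, MISS, MISS, MISS, L1-HIT, L1-HIT, MISS, MISS, VC-HIT, MISS, VC-HIT, VC-HIT]

0: 0x53 (blk 20, set 4) → MISS  vc=[]
1: 0xfc (blk 63, set 7) → MISS  vc=[]
2: 0x52 (blk 20, set 4) → L1-HIT  vc=[]
3: 0x50 (blk 20, set 4) → L1-HIT  vc=[]
4: 0x53 (blk 20, set 4) → L1-HIT  vc=[]
5: 0xff (blk 63, set 7) → L1-HIT  vc=[]
6: 0xfe (blk 63, set 7) → L1-HIT  vc=[]
7: 0xfc (blk 63, set 7) → L1-HIT  vc=[]
8: 0x51 (blk 20, set 4) → L1-HIT  vc=[]
9: 0xff (blk 63, set 7) → L1-HIT  vc=[]
10: 0xb0 (blk 44, set 4) → MISS  vc=[20]
11: 0xf5 (blk 61, set 5) → MISS  vc=[20]
12: 0x5f (blk 23, set 7) → MISS  vc=[20, 63]
13: 0xf6 (blk 61, set 5) → L1-HIT  vc=[20, 63]
14: 0xf7 (blk 61, set 5) → L1-HIT  vc=[20, 63]
15: 0x39 (blk 14, set 6) → MISS  vc=[20, 63]
16: 0x58 (blk 22, set 6) → MISS  vc=[20, 63, 14]
17: 0x38 (blk 14, set 6) → VC-HIT  vc=[20, 63, 22]
18: 0x3d (blk 15, set 7) → MISS  vc=[63, 22, 23]
19: 0x5d (blk 23, set 7) → VC-HIT  vc=[63, 22, 15]
20: 0x3c (blk 15, set 7) → VC-HIT  vc=[63, 22, 23]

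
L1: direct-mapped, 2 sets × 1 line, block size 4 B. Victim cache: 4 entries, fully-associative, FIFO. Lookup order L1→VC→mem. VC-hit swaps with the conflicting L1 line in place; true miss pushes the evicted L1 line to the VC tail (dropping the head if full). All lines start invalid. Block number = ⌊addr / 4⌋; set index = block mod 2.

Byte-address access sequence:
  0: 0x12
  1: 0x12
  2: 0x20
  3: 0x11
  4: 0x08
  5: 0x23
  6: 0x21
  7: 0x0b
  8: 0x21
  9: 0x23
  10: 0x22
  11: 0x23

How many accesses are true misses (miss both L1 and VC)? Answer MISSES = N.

#0 0x12→b4/s0 MISS; vc=[]
#1 0x12→b4/s0 L1-HIT; vc=[]
#2 0x20→b8/s0 MISS; vc=[4]
#3 0x11→b4/s0 VC-HIT; vc=[8]
#4 0x8→b2/s0 MISS; vc=[8,4]
#5 0x23→b8/s0 VC-HIT; vc=[2,4]
#6 0x21→b8/s0 L1-HIT; vc=[2,4]
#7 0xb→b2/s0 VC-HIT; vc=[8,4]
#8 0x21→b8/s0 VC-HIT; vc=[2,4]
#9 0x23→b8/s0 L1-HIT; vc=[2,4]
#10 0x22→b8/s0 L1-HIT; vc=[2,4]
#11 0x23→b8/s0 L1-HIT; vc=[2,4]

MISSES = 3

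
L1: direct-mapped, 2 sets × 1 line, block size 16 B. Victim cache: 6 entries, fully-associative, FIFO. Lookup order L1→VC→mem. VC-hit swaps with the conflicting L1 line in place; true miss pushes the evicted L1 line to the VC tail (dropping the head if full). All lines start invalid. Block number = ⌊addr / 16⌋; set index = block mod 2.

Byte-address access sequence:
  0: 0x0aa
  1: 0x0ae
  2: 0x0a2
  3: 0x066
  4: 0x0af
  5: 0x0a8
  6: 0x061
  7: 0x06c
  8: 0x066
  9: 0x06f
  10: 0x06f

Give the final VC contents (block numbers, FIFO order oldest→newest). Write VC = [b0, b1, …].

VC = [10]

#0 0xaa→b10/s0 MISS; vc=[]
#1 0xae→b10/s0 L1-HIT; vc=[]
#2 0xa2→b10/s0 L1-HIT; vc=[]
#3 0x66→b6/s0 MISS; vc=[10]
#4 0xaf→b10/s0 VC-HIT; vc=[6]
#5 0xa8→b10/s0 L1-HIT; vc=[6]
#6 0x61→b6/s0 VC-HIT; vc=[10]
#7 0x6c→b6/s0 L1-HIT; vc=[10]
#8 0x66→b6/s0 L1-HIT; vc=[10]
#9 0x6f→b6/s0 L1-HIT; vc=[10]
#10 0x6f→b6/s0 L1-HIT; vc=[10]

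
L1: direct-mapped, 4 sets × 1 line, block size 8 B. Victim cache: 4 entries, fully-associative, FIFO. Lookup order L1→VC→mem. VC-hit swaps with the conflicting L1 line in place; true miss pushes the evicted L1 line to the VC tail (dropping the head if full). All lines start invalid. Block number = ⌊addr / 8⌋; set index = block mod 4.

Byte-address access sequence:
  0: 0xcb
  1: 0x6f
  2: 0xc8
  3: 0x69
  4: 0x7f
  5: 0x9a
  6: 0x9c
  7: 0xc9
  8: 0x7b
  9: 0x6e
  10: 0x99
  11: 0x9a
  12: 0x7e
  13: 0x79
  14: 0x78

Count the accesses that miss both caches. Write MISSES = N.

  [0] addr=0xcb blk=25 s=1: MISS | VC []
  [1] addr=0x6f blk=13 s=1: MISS | VC [25]
  [2] addr=0xc8 blk=25 s=1: VC-HIT | VC [13]
  [3] addr=0x69 blk=13 s=1: VC-HIT | VC [25]
  [4] addr=0x7f blk=15 s=3: MISS | VC [25]
  [5] addr=0x9a blk=19 s=3: MISS | VC [25, 15]
  [6] addr=0x9c blk=19 s=3: L1-HIT | VC [25, 15]
  [7] addr=0xc9 blk=25 s=1: VC-HIT | VC [13, 15]
  [8] addr=0x7b blk=15 s=3: VC-HIT | VC [13, 19]
  [9] addr=0x6e blk=13 s=1: VC-HIT | VC [25, 19]
  [10] addr=0x99 blk=19 s=3: VC-HIT | VC [25, 15]
  [11] addr=0x9a blk=19 s=3: L1-HIT | VC [25, 15]
  [12] addr=0x7e blk=15 s=3: VC-HIT | VC [25, 19]
  [13] addr=0x79 blk=15 s=3: L1-HIT | VC [25, 19]
  [14] addr=0x78 blk=15 s=3: L1-HIT | VC [25, 19]

MISSES = 4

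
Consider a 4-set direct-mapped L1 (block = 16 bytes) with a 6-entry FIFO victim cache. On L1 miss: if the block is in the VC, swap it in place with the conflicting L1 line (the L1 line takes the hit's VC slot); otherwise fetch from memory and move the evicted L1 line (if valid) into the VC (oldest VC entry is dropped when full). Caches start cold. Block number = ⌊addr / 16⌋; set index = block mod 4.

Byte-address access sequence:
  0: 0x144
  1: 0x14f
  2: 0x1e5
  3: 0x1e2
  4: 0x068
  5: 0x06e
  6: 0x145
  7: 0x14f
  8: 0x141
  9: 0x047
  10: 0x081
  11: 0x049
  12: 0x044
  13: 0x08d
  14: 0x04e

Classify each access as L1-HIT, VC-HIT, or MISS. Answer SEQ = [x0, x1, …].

0: 0x144 (blk 20, set 0) → MISS  vc=[]
1: 0x14f (blk 20, set 0) → L1-HIT  vc=[]
2: 0x1e5 (blk 30, set 2) → MISS  vc=[]
3: 0x1e2 (blk 30, set 2) → L1-HIT  vc=[]
4: 0x68 (blk 6, set 2) → MISS  vc=[30]
5: 0x6e (blk 6, set 2) → L1-HIT  vc=[30]
6: 0x145 (blk 20, set 0) → L1-HIT  vc=[30]
7: 0x14f (blk 20, set 0) → L1-HIT  vc=[30]
8: 0x141 (blk 20, set 0) → L1-HIT  vc=[30]
9: 0x47 (blk 4, set 0) → MISS  vc=[30, 20]
10: 0x81 (blk 8, set 0) → MISS  vc=[30, 20, 4]
11: 0x49 (blk 4, set 0) → VC-HIT  vc=[30, 20, 8]
12: 0x44 (blk 4, set 0) → L1-HIT  vc=[30, 20, 8]
13: 0x8d (blk 8, set 0) → VC-HIT  vc=[30, 20, 4]
14: 0x4e (blk 4, set 0) → VC-HIT  vc=[30, 20, 8]

SEQ = [MISS, L1-HIT, MISS, L1-HIT, MISS, L1-HIT, L1-HIT, L1-HIT, L1-HIT, MISS, MISS, VC-HIT, L1-HIT, VC-HIT, VC-HIT]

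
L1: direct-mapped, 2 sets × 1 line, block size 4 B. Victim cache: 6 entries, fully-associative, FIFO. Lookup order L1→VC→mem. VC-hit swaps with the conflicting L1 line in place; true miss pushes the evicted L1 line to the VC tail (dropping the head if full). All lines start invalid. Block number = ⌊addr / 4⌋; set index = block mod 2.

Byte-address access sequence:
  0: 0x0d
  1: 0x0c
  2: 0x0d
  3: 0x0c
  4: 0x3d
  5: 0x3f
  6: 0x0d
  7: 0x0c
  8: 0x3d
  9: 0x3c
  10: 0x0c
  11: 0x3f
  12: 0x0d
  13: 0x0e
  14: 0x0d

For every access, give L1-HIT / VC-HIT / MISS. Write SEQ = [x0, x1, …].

0: 0xd (blk 3, set 1) → MISS  vc=[]
1: 0xc (blk 3, set 1) → L1-HIT  vc=[]
2: 0xd (blk 3, set 1) → L1-HIT  vc=[]
3: 0xc (blk 3, set 1) → L1-HIT  vc=[]
4: 0x3d (blk 15, set 1) → MISS  vc=[3]
5: 0x3f (blk 15, set 1) → L1-HIT  vc=[3]
6: 0xd (blk 3, set 1) → VC-HIT  vc=[15]
7: 0xc (blk 3, set 1) → L1-HIT  vc=[15]
8: 0x3d (blk 15, set 1) → VC-HIT  vc=[3]
9: 0x3c (blk 15, set 1) → L1-HIT  vc=[3]
10: 0xc (blk 3, set 1) → VC-HIT  vc=[15]
11: 0x3f (blk 15, set 1) → VC-HIT  vc=[3]
12: 0xd (blk 3, set 1) → VC-HIT  vc=[15]
13: 0xe (blk 3, set 1) → L1-HIT  vc=[15]
14: 0xd (blk 3, set 1) → L1-HIT  vc=[15]

SEQ = [MISS, L1-HIT, L1-HIT, L1-HIT, MISS, L1-HIT, VC-HIT, L1-HIT, VC-HIT, L1-HIT, VC-HIT, VC-HIT, VC-HIT, L1-HIT, L1-HIT]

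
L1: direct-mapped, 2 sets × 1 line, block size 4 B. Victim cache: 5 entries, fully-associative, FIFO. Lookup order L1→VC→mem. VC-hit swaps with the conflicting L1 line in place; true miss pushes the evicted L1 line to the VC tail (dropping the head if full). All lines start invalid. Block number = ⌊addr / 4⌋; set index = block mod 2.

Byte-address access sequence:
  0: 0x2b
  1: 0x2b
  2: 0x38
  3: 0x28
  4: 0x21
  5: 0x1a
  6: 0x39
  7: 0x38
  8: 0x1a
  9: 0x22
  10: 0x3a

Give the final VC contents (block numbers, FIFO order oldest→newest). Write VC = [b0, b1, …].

VC = [8, 10, 6]

#0 0x2b→b10/s0 MISS; vc=[]
#1 0x2b→b10/s0 L1-HIT; vc=[]
#2 0x38→b14/s0 MISS; vc=[10]
#3 0x28→b10/s0 VC-HIT; vc=[14]
#4 0x21→b8/s0 MISS; vc=[14,10]
#5 0x1a→b6/s0 MISS; vc=[14,10,8]
#6 0x39→b14/s0 VC-HIT; vc=[6,10,8]
#7 0x38→b14/s0 L1-HIT; vc=[6,10,8]
#8 0x1a→b6/s0 VC-HIT; vc=[14,10,8]
#9 0x22→b8/s0 VC-HIT; vc=[14,10,6]
#10 0x3a→b14/s0 VC-HIT; vc=[8,10,6]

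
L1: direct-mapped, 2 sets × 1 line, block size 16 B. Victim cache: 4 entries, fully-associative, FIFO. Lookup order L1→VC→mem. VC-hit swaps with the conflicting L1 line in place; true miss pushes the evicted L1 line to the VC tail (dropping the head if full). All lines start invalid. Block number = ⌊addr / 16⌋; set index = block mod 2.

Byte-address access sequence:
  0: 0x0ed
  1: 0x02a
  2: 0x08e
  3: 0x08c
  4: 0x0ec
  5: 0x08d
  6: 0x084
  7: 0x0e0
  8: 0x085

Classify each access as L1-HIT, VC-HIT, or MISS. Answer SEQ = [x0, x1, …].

SEQ = [MISS, MISS, MISS, L1-HIT, VC-HIT, VC-HIT, L1-HIT, VC-HIT, VC-HIT]

  [0] addr=0xed blk=14 s=0: MISS | VC []
  [1] addr=0x2a blk=2 s=0: MISS | VC [14]
  [2] addr=0x8e blk=8 s=0: MISS | VC [14, 2]
  [3] addr=0x8c blk=8 s=0: L1-HIT | VC [14, 2]
  [4] addr=0xec blk=14 s=0: VC-HIT | VC [8, 2]
  [5] addr=0x8d blk=8 s=0: VC-HIT | VC [14, 2]
  [6] addr=0x84 blk=8 s=0: L1-HIT | VC [14, 2]
  [7] addr=0xe0 blk=14 s=0: VC-HIT | VC [8, 2]
  [8] addr=0x85 blk=8 s=0: VC-HIT | VC [14, 2]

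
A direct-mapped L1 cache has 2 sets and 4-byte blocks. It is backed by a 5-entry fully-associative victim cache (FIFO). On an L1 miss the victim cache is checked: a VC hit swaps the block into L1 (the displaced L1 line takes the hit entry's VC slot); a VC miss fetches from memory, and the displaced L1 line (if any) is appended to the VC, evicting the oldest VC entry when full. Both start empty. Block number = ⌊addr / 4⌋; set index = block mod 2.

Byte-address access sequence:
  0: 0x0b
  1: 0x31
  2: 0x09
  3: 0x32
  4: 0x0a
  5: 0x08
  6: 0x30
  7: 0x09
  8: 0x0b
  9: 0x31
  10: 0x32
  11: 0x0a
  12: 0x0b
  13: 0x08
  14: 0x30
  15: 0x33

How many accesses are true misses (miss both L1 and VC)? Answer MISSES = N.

MISSES = 2

  [0] addr=0xb blk=2 s=0: MISS | VC []
  [1] addr=0x31 blk=12 s=0: MISS | VC [2]
  [2] addr=0x9 blk=2 s=0: VC-HIT | VC [12]
  [3] addr=0x32 blk=12 s=0: VC-HIT | VC [2]
  [4] addr=0xa blk=2 s=0: VC-HIT | VC [12]
  [5] addr=0x8 blk=2 s=0: L1-HIT | VC [12]
  [6] addr=0x30 blk=12 s=0: VC-HIT | VC [2]
  [7] addr=0x9 blk=2 s=0: VC-HIT | VC [12]
  [8] addr=0xb blk=2 s=0: L1-HIT | VC [12]
  [9] addr=0x31 blk=12 s=0: VC-HIT | VC [2]
  [10] addr=0x32 blk=12 s=0: L1-HIT | VC [2]
  [11] addr=0xa blk=2 s=0: VC-HIT | VC [12]
  [12] addr=0xb blk=2 s=0: L1-HIT | VC [12]
  [13] addr=0x8 blk=2 s=0: L1-HIT | VC [12]
  [14] addr=0x30 blk=12 s=0: VC-HIT | VC [2]
  [15] addr=0x33 blk=12 s=0: L1-HIT | VC [2]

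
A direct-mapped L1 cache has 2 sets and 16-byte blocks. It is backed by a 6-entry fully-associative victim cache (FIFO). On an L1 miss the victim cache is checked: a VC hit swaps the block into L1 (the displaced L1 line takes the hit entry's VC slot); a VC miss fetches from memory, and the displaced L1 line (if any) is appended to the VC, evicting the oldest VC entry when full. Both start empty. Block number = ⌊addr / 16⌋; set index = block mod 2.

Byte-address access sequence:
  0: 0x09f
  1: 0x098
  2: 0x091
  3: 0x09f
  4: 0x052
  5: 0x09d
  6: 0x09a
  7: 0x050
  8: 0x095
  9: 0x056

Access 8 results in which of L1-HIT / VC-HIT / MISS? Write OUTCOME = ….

OUTCOME = VC-HIT

  [0] addr=0x9f blk=9 s=1: MISS | VC []
  [1] addr=0x98 blk=9 s=1: L1-HIT | VC []
  [2] addr=0x91 blk=9 s=1: L1-HIT | VC []
  [3] addr=0x9f blk=9 s=1: L1-HIT | VC []
  [4] addr=0x52 blk=5 s=1: MISS | VC [9]
  [5] addr=0x9d blk=9 s=1: VC-HIT | VC [5]
  [6] addr=0x9a blk=9 s=1: L1-HIT | VC [5]
  [7] addr=0x50 blk=5 s=1: VC-HIT | VC [9]
  [8] addr=0x95 blk=9 s=1: VC-HIT | VC [5]
  [9] addr=0x56 blk=5 s=1: VC-HIT | VC [9]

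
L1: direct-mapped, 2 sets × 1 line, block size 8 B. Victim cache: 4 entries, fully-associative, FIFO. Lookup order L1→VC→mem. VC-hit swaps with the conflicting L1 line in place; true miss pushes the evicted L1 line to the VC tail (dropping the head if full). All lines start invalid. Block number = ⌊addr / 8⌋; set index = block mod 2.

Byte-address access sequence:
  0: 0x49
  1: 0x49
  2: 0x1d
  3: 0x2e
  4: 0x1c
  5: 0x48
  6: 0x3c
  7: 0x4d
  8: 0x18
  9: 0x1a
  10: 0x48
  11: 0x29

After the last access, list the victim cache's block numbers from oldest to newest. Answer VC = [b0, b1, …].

#0 0x49→b9/s1 MISS; vc=[]
#1 0x49→b9/s1 L1-HIT; vc=[]
#2 0x1d→b3/s1 MISS; vc=[9]
#3 0x2e→b5/s1 MISS; vc=[9,3]
#4 0x1c→b3/s1 VC-HIT; vc=[9,5]
#5 0x48→b9/s1 VC-HIT; vc=[3,5]
#6 0x3c→b7/s1 MISS; vc=[3,5,9]
#7 0x4d→b9/s1 VC-HIT; vc=[3,5,7]
#8 0x18→b3/s1 VC-HIT; vc=[9,5,7]
#9 0x1a→b3/s1 L1-HIT; vc=[9,5,7]
#10 0x48→b9/s1 VC-HIT; vc=[3,5,7]
#11 0x29→b5/s1 VC-HIT; vc=[3,9,7]

VC = [3, 9, 7]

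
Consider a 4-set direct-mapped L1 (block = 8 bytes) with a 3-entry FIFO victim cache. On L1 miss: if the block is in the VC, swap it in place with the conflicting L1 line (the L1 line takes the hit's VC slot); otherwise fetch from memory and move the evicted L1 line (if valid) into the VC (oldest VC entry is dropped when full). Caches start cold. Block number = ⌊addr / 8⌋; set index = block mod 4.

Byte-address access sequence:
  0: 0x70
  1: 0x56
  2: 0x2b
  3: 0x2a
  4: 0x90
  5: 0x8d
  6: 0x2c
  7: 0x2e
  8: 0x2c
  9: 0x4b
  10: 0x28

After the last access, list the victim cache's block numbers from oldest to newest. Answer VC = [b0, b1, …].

VC = [10, 17, 9]

  [0] addr=0x70 blk=14 s=2: MISS | VC []
  [1] addr=0x56 blk=10 s=2: MISS | VC [14]
  [2] addr=0x2b blk=5 s=1: MISS | VC [14]
  [3] addr=0x2a blk=5 s=1: L1-HIT | VC [14]
  [4] addr=0x90 blk=18 s=2: MISS | VC [14, 10]
  [5] addr=0x8d blk=17 s=1: MISS | VC [14, 10, 5]
  [6] addr=0x2c blk=5 s=1: VC-HIT | VC [14, 10, 17]
  [7] addr=0x2e blk=5 s=1: L1-HIT | VC [14, 10, 17]
  [8] addr=0x2c blk=5 s=1: L1-HIT | VC [14, 10, 17]
  [9] addr=0x4b blk=9 s=1: MISS | VC [10, 17, 5]
  [10] addr=0x28 blk=5 s=1: VC-HIT | VC [10, 17, 9]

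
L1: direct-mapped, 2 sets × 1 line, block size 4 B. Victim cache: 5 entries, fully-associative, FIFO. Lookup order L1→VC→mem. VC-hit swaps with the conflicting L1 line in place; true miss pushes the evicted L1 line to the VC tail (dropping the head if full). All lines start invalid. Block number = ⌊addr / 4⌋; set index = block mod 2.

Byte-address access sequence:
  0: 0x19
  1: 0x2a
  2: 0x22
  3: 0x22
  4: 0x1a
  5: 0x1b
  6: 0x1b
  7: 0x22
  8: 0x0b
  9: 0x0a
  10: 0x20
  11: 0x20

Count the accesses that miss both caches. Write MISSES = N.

#0 0x19→b6/s0 MISS; vc=[]
#1 0x2a→b10/s0 MISS; vc=[6]
#2 0x22→b8/s0 MISS; vc=[6,10]
#3 0x22→b8/s0 L1-HIT; vc=[6,10]
#4 0x1a→b6/s0 VC-HIT; vc=[8,10]
#5 0x1b→b6/s0 L1-HIT; vc=[8,10]
#6 0x1b→b6/s0 L1-HIT; vc=[8,10]
#7 0x22→b8/s0 VC-HIT; vc=[6,10]
#8 0xb→b2/s0 MISS; vc=[6,10,8]
#9 0xa→b2/s0 L1-HIT; vc=[6,10,8]
#10 0x20→b8/s0 VC-HIT; vc=[6,10,2]
#11 0x20→b8/s0 L1-HIT; vc=[6,10,2]

MISSES = 4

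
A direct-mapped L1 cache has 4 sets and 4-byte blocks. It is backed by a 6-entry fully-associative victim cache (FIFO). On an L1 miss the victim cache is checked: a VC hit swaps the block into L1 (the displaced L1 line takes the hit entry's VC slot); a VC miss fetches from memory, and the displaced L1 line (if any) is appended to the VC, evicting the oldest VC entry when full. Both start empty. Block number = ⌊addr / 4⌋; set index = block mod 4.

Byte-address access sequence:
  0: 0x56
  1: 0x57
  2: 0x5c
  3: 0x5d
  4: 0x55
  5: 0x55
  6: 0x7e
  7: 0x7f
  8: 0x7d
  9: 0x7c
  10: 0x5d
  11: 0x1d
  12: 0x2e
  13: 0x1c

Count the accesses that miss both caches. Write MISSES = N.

MISSES = 5

#0 0x56→b21/s1 MISS; vc=[]
#1 0x57→b21/s1 L1-HIT; vc=[]
#2 0x5c→b23/s3 MISS; vc=[]
#3 0x5d→b23/s3 L1-HIT; vc=[]
#4 0x55→b21/s1 L1-HIT; vc=[]
#5 0x55→b21/s1 L1-HIT; vc=[]
#6 0x7e→b31/s3 MISS; vc=[23]
#7 0x7f→b31/s3 L1-HIT; vc=[23]
#8 0x7d→b31/s3 L1-HIT; vc=[23]
#9 0x7c→b31/s3 L1-HIT; vc=[23]
#10 0x5d→b23/s3 VC-HIT; vc=[31]
#11 0x1d→b7/s3 MISS; vc=[31,23]
#12 0x2e→b11/s3 MISS; vc=[31,23,7]
#13 0x1c→b7/s3 VC-HIT; vc=[31,23,11]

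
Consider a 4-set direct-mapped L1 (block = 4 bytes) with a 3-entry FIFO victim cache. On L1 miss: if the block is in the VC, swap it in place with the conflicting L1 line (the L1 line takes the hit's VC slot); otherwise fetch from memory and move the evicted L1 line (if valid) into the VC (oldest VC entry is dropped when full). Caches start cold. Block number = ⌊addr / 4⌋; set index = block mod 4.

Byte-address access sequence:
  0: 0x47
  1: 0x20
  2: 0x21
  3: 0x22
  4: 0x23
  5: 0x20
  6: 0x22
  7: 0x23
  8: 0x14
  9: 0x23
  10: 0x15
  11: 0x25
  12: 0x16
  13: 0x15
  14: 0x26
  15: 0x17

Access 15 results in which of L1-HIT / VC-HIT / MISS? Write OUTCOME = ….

0: 0x47 (blk 17, set 1) → MISS  vc=[]
1: 0x20 (blk 8, set 0) → MISS  vc=[]
2: 0x21 (blk 8, set 0) → L1-HIT  vc=[]
3: 0x22 (blk 8, set 0) → L1-HIT  vc=[]
4: 0x23 (blk 8, set 0) → L1-HIT  vc=[]
5: 0x20 (blk 8, set 0) → L1-HIT  vc=[]
6: 0x22 (blk 8, set 0) → L1-HIT  vc=[]
7: 0x23 (blk 8, set 0) → L1-HIT  vc=[]
8: 0x14 (blk 5, set 1) → MISS  vc=[17]
9: 0x23 (blk 8, set 0) → L1-HIT  vc=[17]
10: 0x15 (blk 5, set 1) → L1-HIT  vc=[17]
11: 0x25 (blk 9, set 1) → MISS  vc=[17, 5]
12: 0x16 (blk 5, set 1) → VC-HIT  vc=[17, 9]
13: 0x15 (blk 5, set 1) → L1-HIT  vc=[17, 9]
14: 0x26 (blk 9, set 1) → VC-HIT  vc=[17, 5]
15: 0x17 (blk 5, set 1) → VC-HIT  vc=[17, 9]

OUTCOME = VC-HIT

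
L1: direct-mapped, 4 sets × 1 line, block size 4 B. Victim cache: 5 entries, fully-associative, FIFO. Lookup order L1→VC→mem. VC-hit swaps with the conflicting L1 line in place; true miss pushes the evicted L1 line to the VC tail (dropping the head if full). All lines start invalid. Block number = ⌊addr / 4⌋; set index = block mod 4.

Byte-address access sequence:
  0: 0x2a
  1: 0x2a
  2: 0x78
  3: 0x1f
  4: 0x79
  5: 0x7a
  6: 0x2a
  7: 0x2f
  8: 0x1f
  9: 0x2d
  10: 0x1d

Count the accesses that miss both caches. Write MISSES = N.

0: 0x2a (blk 10, set 2) → MISS  vc=[]
1: 0x2a (blk 10, set 2) → L1-HIT  vc=[]
2: 0x78 (blk 30, set 2) → MISS  vc=[10]
3: 0x1f (blk 7, set 3) → MISS  vc=[10]
4: 0x79 (blk 30, set 2) → L1-HIT  vc=[10]
5: 0x7a (blk 30, set 2) → L1-HIT  vc=[10]
6: 0x2a (blk 10, set 2) → VC-HIT  vc=[30]
7: 0x2f (blk 11, set 3) → MISS  vc=[30, 7]
8: 0x1f (blk 7, set 3) → VC-HIT  vc=[30, 11]
9: 0x2d (blk 11, set 3) → VC-HIT  vc=[30, 7]
10: 0x1d (blk 7, set 3) → VC-HIT  vc=[30, 11]

MISSES = 4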